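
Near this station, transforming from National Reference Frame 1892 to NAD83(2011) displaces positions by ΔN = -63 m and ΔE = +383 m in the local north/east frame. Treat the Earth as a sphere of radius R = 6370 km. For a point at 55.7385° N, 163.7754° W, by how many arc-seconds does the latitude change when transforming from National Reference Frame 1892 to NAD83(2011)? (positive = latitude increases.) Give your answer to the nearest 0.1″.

Δφ = -2.0″

On a sphere of radius R, 1 rad of latitude = R, so Δφ = ΔN / R = -63.0 / 6370000 = -9.8901e-06 rad = -2.040″.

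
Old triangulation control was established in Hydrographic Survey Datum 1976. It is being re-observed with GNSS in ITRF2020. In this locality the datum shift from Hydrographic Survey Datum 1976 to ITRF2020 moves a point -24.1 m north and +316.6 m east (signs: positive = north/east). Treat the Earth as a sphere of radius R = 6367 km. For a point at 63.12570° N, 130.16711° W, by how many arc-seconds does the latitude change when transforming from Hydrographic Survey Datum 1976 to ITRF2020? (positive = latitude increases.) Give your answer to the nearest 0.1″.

Δφ = -0.8″

On a sphere of radius R, 1 rad of latitude = R, so Δφ = ΔN / R = -24.1 / 6367000 = -3.7851e-06 rad = -0.781″.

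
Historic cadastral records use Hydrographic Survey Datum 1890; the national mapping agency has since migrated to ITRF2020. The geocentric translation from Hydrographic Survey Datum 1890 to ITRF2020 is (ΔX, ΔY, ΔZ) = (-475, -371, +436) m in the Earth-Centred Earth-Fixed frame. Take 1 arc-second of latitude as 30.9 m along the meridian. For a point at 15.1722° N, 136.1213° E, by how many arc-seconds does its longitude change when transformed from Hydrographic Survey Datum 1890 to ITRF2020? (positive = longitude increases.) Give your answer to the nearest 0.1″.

sin φ = 0.261721, cos φ = 0.965144, sin λ = 0.693134, cos λ = -0.720809.
East component: ΔE = −sin λ·ΔX + cos λ·ΔY = −(0.693134)(-475) + (-0.720809)(-371) = 596.66 m.
1° of latitude spans 3600 × 30.90 = 111240 m; at latitude φ, 1° of longitude spans that × cos φ = 107362.6 m, so Δλ = 596.66 / 107362.6 × 3600 = 20.007″.

Δλ = 20.0″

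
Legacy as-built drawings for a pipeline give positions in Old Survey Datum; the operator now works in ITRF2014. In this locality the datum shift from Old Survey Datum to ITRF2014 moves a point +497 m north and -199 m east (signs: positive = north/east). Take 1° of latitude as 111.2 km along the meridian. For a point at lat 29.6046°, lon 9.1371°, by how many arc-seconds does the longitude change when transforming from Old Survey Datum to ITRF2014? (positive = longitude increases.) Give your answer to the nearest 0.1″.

Δλ = -7.4″

At latitude 29.6046°, cos φ = 0.869455.
1° of longitude at this latitude = 111.2 × cos φ = 96.68 km, so Δλ = -199.0 / 96683.4 = -0.0020583° = -7.410″.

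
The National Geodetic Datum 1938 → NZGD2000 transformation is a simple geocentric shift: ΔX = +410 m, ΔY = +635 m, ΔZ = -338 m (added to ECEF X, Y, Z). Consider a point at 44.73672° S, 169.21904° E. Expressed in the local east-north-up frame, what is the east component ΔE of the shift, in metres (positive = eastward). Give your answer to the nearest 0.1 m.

At φ = -44.73672°, λ = 169.21904°: sin φ = -0.703850, cos φ = 0.710349, sin λ = 0.187055, cos λ = -0.982349.
ΔE = −sin λ·ΔX + cos λ·ΔY = −(0.187055)·(410) + (-0.982349)·(635) = -700.48 m.

ΔE = -700.5 m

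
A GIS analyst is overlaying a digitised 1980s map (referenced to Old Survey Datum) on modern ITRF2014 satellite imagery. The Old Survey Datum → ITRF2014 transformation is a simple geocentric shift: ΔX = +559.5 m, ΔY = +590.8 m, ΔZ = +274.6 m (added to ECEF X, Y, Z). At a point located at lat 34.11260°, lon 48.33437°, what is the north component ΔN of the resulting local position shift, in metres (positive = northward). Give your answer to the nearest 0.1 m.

ΔN = -228.8 m

The local north axis is (−sin φ cos λ, −sin φ sin λ, cos φ), giving ΔN = -208.595 − 247.518 + 227.352 = -228.76 m.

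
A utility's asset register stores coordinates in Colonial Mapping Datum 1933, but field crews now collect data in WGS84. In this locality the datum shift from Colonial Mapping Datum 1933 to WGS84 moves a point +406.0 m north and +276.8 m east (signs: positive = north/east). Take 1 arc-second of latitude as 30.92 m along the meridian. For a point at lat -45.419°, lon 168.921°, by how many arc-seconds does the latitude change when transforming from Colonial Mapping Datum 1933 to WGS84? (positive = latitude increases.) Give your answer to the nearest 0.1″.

Δφ = 13.1″

1″ of latitude = 30.92 m, so Δφ = 406.0 / 30.92 = 13.131″.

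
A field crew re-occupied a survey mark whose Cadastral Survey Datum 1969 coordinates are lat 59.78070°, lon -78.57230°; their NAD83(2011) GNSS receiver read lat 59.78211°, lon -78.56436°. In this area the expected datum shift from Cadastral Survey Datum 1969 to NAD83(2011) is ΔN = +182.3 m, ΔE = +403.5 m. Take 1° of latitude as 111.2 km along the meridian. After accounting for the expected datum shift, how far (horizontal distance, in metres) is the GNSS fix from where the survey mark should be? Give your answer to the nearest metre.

Observed coordinate differences: Δφ = +0.00141°, Δλ = +0.00794°.
Converting to metres (1° lat = 111200 m, cos φ = 0.503311): observed ΔN = 156.8 m, observed ΔE = 444.4 m.
Subtracting the expected shift leaves a residual of 156.8 − (182.3) = -25.5 m north and 444.4 − (403.5) = 40.9 m east.
Residual distance = √((-25.5)² + 40.9²) = 48.2 m.

48 m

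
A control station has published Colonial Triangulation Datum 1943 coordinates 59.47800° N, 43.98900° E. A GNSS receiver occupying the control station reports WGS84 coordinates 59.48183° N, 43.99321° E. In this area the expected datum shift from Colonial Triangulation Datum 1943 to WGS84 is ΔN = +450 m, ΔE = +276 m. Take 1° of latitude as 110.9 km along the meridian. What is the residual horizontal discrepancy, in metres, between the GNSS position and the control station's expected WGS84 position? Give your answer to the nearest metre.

Observed coordinate differences: Δφ = +0.00383°, Δλ = +0.00421°.
Converting to metres (1° lat = 110900 m, cos φ = 0.507869): observed ΔN = 424.7 m, observed ΔE = 237.1 m.
Subtracting the expected shift leaves a residual of 424.7 − (450) = -25.3 m north and 237.1 − (276) = -38.9 m east.
Residual distance = √((-25.3)² + (-38.9)²) = 46.4 m.

46 m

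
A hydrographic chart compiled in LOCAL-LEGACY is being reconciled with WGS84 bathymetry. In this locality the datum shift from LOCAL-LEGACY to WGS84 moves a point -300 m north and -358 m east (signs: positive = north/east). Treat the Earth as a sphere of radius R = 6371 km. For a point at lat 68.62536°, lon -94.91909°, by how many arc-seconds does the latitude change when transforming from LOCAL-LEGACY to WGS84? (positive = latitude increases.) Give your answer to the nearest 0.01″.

On a sphere of radius R, 1 rad of latitude = R, so Δφ = ΔN / R = -300.0 / 6371000 = -4.7088e-05 rad = -9.713″.

Δφ = -9.71″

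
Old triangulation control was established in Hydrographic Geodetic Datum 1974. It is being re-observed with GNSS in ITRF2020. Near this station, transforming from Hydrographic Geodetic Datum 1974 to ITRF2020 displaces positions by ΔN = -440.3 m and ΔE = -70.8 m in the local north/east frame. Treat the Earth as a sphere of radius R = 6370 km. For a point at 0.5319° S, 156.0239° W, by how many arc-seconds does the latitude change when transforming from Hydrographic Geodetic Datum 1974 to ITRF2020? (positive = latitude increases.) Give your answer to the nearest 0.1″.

On a sphere of radius R, 1 rad of latitude = R, so Δφ = ΔN / R = -440.3 / 6370000 = -6.9121e-05 rad = -14.257″.

Δφ = -14.3″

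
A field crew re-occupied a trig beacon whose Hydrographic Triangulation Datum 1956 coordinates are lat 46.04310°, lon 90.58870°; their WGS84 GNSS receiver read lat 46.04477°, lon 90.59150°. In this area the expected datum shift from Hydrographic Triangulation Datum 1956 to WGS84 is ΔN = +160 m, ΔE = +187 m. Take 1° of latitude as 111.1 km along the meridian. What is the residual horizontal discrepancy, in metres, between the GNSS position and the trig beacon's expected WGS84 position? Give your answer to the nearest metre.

Observed coordinate differences: Δφ = +0.00167°, Δλ = +0.00280°.
Converting to metres (1° lat = 111100 m, cos φ = 0.694117): observed ΔN = 185.5 m, observed ΔE = 215.9 m.
Subtracting the expected shift leaves a residual of 185.5 − (160) = 25.5 m north and 215.9 − (187) = 28.9 m east.
Residual distance = √(25.5² + 28.9²) = 38.6 m.

39 m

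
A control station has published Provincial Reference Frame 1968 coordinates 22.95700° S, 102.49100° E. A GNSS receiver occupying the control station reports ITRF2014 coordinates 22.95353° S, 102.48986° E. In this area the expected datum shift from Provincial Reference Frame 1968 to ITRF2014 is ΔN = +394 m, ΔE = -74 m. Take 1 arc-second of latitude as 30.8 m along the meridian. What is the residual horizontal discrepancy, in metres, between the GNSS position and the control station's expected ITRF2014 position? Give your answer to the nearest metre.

Observed coordinate differences: Δφ = +0.00347°, Δλ = -0.00114°.
Converting to metres (1° lat = 110880 m, cos φ = 0.920798): observed ΔN = 384.8 m, observed ΔE = -116.4 m.
Subtracting the expected shift leaves a residual of 384.8 − (394) = -9.2 m north and -116.4 − (-74) = -42.4 m east.
Residual distance = √((-9.2)² + (-42.4)²) = 43.4 m.

43 m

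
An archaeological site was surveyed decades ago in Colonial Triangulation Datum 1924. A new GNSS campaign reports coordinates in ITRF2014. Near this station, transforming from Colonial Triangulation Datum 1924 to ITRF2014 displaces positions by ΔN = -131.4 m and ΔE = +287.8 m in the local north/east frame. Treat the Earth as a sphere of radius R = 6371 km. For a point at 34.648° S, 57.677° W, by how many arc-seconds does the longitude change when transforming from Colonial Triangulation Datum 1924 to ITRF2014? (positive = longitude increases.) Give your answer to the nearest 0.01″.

At latitude -34.648°, cos φ = 0.822660.
One radian of longitude at latitude φ spans R cos φ, so Δλ = ΔE / (R cos φ) = 287.8 / (6371000 × 0.822660) = 5.4911e-05 rad = 11.326″.

Δλ = 11.33″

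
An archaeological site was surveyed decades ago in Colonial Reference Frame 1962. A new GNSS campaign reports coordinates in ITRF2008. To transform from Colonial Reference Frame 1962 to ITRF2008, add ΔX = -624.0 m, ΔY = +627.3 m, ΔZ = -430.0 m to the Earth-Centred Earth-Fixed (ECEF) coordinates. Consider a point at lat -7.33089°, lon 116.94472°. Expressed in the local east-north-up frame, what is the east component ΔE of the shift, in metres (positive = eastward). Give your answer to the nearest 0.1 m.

The local east axis at (φ, λ) is (−sin λ, cos λ, 0), so ΔE = −sin(116.94472°)·(-624.0) + cos(116.94472°)·627.3 = 272.01 m.

ΔE = 272.0 m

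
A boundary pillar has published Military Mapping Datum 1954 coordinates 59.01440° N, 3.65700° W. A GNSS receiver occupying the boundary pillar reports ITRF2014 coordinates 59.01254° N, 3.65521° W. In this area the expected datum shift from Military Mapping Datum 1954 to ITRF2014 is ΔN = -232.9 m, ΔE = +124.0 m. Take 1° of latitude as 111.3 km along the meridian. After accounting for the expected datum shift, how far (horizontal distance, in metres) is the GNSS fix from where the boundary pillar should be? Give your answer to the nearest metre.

Observed coordinate differences: Δφ = -0.00186°, Δλ = +0.00179°.
Converting to metres (1° lat = 111300 m, cos φ = 0.514823): observed ΔN = -207.0 m, observed ΔE = 102.6 m.
Subtracting the expected shift leaves a residual of -207.0 − (-232.9) = 25.9 m north and 102.6 − (124.0) = -21.4 m east.
Residual distance = √(25.9² + (-21.4)²) = 33.6 m.

34 m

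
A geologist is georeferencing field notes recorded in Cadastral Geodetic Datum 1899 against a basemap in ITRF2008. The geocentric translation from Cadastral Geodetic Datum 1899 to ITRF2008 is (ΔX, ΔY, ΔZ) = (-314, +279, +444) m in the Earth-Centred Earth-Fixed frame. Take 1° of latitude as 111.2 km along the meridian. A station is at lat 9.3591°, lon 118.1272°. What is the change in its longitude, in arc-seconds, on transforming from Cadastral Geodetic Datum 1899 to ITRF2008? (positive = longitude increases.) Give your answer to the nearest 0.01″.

sin φ = 0.162622, cos φ = 0.986688, sin λ = 0.881903, cos λ = -0.471431.
East component: ΔE = −sin λ·ΔX + cos λ·ΔY = −(0.881903)(-314) + (-0.471431)(279) = 145.39 m.
1° of latitude spans 111200 m; at latitude φ, 1° of longitude spans that × cos φ = 109719.8 m, so Δλ = 145.39 / 109719.8 × 3600 = 4.770″.

Δλ = 4.77″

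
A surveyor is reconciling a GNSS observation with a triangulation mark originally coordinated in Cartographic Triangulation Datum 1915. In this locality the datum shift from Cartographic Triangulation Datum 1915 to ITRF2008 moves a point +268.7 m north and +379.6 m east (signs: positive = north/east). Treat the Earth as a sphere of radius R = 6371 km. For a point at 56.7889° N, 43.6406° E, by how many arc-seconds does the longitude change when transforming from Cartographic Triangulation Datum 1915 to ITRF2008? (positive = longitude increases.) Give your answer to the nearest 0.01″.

Δλ = 22.44″

At latitude 56.7889°, cos φ = 0.547725.
One radian of longitude at latitude φ spans R cos φ, so Δλ = ΔE / (R cos φ) = 379.6 / (6371000 × 0.547725) = 1.0878e-04 rad = 22.438″.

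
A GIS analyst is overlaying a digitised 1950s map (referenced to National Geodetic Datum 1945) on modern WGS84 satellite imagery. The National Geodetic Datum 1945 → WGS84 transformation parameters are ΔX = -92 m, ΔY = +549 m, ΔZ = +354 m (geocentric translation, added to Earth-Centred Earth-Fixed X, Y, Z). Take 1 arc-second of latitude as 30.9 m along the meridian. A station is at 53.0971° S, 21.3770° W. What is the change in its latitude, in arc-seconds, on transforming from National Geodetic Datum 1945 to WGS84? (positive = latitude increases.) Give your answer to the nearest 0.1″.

Δφ = -0.5″

sin φ = -0.799654, cos φ = 0.600461, sin λ = -0.364503, cos λ = 0.931202.
North component: ΔN = −sin φ cos λ·ΔX − sin φ sin λ·ΔY + cos φ·ΔZ = −(-0.799654)(0.931202)(-92) − (-0.799654)(-0.364503)(549) + (0.600461)(354) = -15.96 m.
1° of latitude spans 3600 × 30.90 = 111240 m, so Δφ = -15.96 / 111240 × 3600 = -0.517″.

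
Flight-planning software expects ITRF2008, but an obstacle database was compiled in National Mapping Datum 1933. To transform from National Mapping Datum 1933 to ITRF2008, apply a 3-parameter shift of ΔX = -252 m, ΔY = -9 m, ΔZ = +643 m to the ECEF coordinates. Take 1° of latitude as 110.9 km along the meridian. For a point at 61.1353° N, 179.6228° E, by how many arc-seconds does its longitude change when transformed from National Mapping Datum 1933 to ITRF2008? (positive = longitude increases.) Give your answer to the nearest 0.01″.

sin φ = 0.875762, cos φ = 0.482743, sin λ = 0.006583, cos λ = -0.999978.
East component: ΔE = −sin λ·ΔX + cos λ·ΔY = −(0.006583)(-252) + (-0.999978)(-9) = 10.66 m.
1° of latitude spans 110900 m; at latitude φ, 1° of longitude spans that × cos φ = 53536.2 m, so Δλ = 10.66 / 53536.2 × 3600 = 0.717″.

Δλ = 0.72″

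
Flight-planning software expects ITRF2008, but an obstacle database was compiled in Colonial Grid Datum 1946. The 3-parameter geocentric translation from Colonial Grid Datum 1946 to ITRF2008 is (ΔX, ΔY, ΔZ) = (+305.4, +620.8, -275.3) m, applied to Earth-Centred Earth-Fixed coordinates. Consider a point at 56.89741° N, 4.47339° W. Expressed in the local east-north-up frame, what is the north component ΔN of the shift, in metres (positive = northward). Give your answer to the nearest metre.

ΔN = -365 m

At φ = 56.89741°, λ = -4.47339°: sin φ = 0.837694, cos φ = 0.546140, sin λ = -0.077996, cos λ = 0.996954.
ΔN = −sin φ cos λ·ΔX − sin φ sin λ·ΔY + cos φ·ΔZ = −(0.837694)(0.996954)(305.4) − (0.837694)(-0.077996)(620.8) + (0.546140)(-275.3) = -364.84 m.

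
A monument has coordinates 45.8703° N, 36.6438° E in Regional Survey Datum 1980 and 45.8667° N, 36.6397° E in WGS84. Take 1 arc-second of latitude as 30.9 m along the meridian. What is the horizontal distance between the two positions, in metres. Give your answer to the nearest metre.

Δφ = 45.8667° − 45.8703° = -0.0036°; Δλ = 36.6397° − 36.6438° = -0.0041°.
1° of latitude = 3600 × 30.90 = 111240 m.
ΔN = Δφ × 111240 = -400.5 m; ΔE = Δλ × 111240 × cos(45.8703°) = -0.0041 × 111240 × 0.696285 = -317.6 m.
Distance = √(ΔE² + ΔN²) = √((-317.6)² + (-400.5)²) = 511.1 m.

511 m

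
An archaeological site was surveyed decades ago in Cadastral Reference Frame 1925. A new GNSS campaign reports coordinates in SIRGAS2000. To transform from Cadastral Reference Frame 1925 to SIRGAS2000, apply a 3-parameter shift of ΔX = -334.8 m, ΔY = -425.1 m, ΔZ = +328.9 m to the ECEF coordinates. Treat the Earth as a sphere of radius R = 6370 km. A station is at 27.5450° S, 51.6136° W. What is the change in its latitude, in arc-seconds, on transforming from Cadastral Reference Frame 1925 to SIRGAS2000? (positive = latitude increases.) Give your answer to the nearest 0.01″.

sin φ = -0.462445, cos φ = 0.886648, sin λ = -0.783841, cos λ = 0.620962.
North component: ΔN = −sin φ cos λ·ΔX − sin φ sin λ·ΔY + cos φ·ΔZ = −(-0.462445)(0.620962)(-334.8) − (-0.462445)(-0.783841)(-425.1) + (0.886648)(328.9) = 349.57 m.
1° of latitude spans πR/180 = 111177 m, so Δφ = 349.57 / 111177 × 3600 = 11.319″.

Δφ = 11.32″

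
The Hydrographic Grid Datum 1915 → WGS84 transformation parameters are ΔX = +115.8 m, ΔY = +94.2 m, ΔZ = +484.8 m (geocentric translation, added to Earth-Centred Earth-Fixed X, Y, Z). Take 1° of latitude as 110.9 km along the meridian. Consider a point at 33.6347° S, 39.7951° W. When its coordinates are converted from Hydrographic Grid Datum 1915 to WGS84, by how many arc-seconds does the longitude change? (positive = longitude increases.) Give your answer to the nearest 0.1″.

sin φ = -0.553896, cos φ = 0.832586, sin λ = -0.640044, cos λ = 0.768338.
East component: ΔE = −sin λ·ΔX + cos λ·ΔY = −(-0.640044)(115.8) + (0.768338)(94.2) = 146.49 m.
1° of latitude spans 110900 m; at latitude φ, 1° of longitude spans that × cos φ = 92333.8 m, so Δλ = 146.49 / 92333.8 × 3600 = 5.712″.

Δλ = 5.7″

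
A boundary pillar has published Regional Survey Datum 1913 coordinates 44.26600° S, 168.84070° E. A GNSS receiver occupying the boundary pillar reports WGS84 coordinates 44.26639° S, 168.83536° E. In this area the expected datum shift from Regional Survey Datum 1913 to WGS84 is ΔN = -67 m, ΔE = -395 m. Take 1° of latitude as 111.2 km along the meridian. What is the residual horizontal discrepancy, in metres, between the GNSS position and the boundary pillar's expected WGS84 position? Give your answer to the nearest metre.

Observed coordinate differences: Δφ = -0.00039°, Δλ = -0.00534°.
Converting to metres (1° lat = 111200 m, cos φ = 0.716107): observed ΔN = -43.4 m, observed ΔE = -425.2 m.
Subtracting the expected shift leaves a residual of -43.4 − (-67) = 23.6 m north and -425.2 − (-395) = -30.2 m east.
Residual distance = √(23.6² + (-30.2)²) = 38.4 m.

38 m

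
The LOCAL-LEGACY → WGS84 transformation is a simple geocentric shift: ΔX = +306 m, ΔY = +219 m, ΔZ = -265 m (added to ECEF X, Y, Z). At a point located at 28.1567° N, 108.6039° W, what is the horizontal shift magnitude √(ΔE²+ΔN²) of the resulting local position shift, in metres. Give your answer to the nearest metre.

238 m

The local east axis at (φ, λ) is (−sin λ, cos λ, 0), so ΔE = −sin(-108.6039°)·306 + cos(-108.6039°)·219 = 220.14 m.
The local north axis is (−sin φ cos λ, −sin φ sin λ, cos φ), giving ΔN = 46.066 + 97.943 − 233.640 = -89.63 m.
Horizontal magnitude = √(ΔE² + ΔN²) = √(220.14² + (-89.63)²) = 237.69 m.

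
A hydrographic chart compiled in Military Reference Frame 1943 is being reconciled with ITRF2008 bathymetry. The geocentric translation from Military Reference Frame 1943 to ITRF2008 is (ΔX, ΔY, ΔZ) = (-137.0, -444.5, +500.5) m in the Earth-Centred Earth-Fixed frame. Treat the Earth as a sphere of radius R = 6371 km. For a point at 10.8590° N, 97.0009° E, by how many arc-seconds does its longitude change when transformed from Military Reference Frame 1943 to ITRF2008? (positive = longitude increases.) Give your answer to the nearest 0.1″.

sin φ = 0.188393, cos φ = 0.982094, sin λ = 0.992544, cos λ = -0.121885.
East component: ΔE = −sin λ·ΔX + cos λ·ΔY = −(0.992544)(-137.0) + (-0.121885)(-444.5) = 190.16 m.
1° of latitude spans πR/180 = 111195 m; at latitude φ, 1° of longitude spans that × cos φ = 109203.8 m, so Δλ = 190.16 / 109203.8 × 3600 = 6.269″.

Δλ = 6.3″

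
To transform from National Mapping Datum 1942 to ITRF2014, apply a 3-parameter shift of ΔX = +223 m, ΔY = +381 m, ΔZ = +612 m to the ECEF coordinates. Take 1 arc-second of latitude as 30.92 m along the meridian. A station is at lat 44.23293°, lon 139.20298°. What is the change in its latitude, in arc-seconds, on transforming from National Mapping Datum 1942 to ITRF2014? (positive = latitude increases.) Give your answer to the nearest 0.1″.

sin φ = 0.697577, cos φ = 0.716510, sin λ = 0.653381, cos λ = -0.757029.
North component: ΔN = −sin φ cos λ·ΔX − sin φ sin λ·ΔY + cos φ·ΔZ = −(0.697577)(-0.757029)(223) − (0.697577)(0.653381)(381) + (0.716510)(612) = 382.61 m.
1° of latitude spans 3600 × 30.92 = 111312 m, so Δφ = 382.61 / 111312 × 3600 = 12.374″.

Δφ = 12.4″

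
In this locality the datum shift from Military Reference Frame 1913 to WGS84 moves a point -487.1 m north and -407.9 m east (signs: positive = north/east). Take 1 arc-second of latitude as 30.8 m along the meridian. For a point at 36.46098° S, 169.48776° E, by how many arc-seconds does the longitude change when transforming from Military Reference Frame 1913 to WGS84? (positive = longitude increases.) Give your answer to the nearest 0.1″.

At latitude -36.46098°, cos φ = 0.804262.
1″ of longitude at this latitude = 30.80 × cos φ = 24.7713 m, so Δλ = -407.9 / 24.7713 = -16.467″.

Δλ = -16.5″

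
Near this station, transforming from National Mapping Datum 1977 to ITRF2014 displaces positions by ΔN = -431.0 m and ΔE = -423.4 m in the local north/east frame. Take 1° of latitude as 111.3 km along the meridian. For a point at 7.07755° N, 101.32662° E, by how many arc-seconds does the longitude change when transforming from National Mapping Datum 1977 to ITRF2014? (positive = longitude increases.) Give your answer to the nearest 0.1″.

Δλ = -13.8″

At latitude 7.07755°, cos φ = 0.992380.
1° of longitude at this latitude = 111.3 × cos φ = 110.45 km, so Δλ = -423.4 / 110451.9 = -0.0038333° = -13.800″.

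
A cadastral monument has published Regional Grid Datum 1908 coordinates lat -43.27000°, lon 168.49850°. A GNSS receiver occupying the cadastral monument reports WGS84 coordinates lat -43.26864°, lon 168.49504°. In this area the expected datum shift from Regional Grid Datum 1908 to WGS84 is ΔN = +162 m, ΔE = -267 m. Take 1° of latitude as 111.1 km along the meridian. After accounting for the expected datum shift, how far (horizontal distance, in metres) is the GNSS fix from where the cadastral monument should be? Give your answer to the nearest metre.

Observed coordinate differences: Δφ = +0.00136°, Δλ = -0.00346°.
Converting to metres (1° lat = 111100 m, cos φ = 0.728132): observed ΔN = 151.1 m, observed ΔE = -279.9 m.
Subtracting the expected shift leaves a residual of 151.1 − (162) = -10.9 m north and -279.9 − (-267) = -12.9 m east.
Residual distance = √((-10.9)² + (-12.9)²) = 16.9 m.

17 m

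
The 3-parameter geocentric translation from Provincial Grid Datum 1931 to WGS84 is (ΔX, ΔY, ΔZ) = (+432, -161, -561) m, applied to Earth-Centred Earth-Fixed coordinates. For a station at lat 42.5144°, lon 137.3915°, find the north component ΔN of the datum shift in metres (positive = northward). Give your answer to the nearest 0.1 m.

ΔN = -125.0 m

At φ = 42.5144°, λ = 137.3915°: sin φ = 0.675775, cos φ = 0.737108, sin λ = 0.676985, cos λ = -0.735997.
ΔN = −sin φ cos λ·ΔX − sin φ sin λ·ΔY + cos φ·ΔZ = −(0.675775)(-0.735997)(432) − (0.675775)(0.676985)(-161) + (0.737108)(-561) = -125.00 m.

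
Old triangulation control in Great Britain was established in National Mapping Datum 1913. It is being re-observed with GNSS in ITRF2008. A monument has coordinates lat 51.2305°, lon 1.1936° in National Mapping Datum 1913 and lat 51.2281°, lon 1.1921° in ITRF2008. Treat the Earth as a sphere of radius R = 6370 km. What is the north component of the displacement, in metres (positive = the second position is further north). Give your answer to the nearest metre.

Δφ = 51.2281° − 51.2305° = -0.0024°; Δλ = 1.1921° − 1.1936° = -0.0015°.
1° along a meridian = πR/180 = 111177 m.
ΔN = Δφ × 111177 = -266.8 m; ΔE = Δλ × 111177 × cos(51.2305°) = -0.0015 × 111177 × 0.626189 = -104.4 m.

ΔN = -267 m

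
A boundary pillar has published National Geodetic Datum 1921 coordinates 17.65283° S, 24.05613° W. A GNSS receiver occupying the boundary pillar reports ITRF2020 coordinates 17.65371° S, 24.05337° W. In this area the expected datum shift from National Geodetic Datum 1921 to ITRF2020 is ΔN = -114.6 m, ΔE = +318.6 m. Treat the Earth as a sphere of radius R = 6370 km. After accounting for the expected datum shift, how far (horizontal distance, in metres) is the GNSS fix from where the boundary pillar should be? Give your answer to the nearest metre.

31 m

Observed coordinate differences: Δφ = -0.00088°, Δλ = +0.00276°.
Converting to metres (1° lat = 111177 m, cos φ = 0.952911): observed ΔN = -97.8 m, observed ΔE = 292.4 m.
Subtracting the expected shift leaves a residual of -97.8 − (-114.6) = 16.8 m north and 292.4 − (318.6) = -26.2 m east.
Residual distance = √(16.8² + (-26.2)²) = 31.1 m.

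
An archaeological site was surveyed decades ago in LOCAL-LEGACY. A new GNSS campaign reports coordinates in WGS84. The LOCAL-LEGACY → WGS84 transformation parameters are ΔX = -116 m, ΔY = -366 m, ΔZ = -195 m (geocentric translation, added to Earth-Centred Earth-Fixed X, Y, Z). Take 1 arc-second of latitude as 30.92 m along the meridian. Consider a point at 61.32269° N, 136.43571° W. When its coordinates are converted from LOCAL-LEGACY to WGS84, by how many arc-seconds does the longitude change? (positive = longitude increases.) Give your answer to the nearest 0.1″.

sin φ = 0.877336, cos φ = 0.479876, sin λ = -0.689168, cos λ = -0.724602.
East component: ΔE = −sin λ·ΔX + cos λ·ΔY = −(-0.689168)(-116) + (-0.724602)(-366) = 185.26 m.
1° of latitude spans 3600 × 30.92 = 111312 m; at latitude φ, 1° of longitude spans that × cos φ = 53416.0 m, so Δλ = 185.26 / 53416.0 × 3600 = 12.486″.

Δλ = 12.5″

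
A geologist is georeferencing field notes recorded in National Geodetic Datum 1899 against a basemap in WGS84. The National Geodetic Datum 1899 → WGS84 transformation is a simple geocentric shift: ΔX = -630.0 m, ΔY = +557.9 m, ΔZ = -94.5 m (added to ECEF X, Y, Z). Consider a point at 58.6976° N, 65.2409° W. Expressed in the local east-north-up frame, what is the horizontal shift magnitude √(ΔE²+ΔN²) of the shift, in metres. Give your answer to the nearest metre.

The local east axis at (φ, λ) is (−sin λ, cos λ, 0), so ΔE = −sin(-65.2409°)·(-630.0) + cos(-65.2409°)·557.9 = -338.44 m.
The local north axis is (−sin φ cos λ, −sin φ sin λ, cos φ), giving ΔN = 225.440 + 432.871 − 49.098 = 609.21 m.
Horizontal magnitude = √(ΔE² + ΔN²) = √((-338.44)² + 609.21²) = 696.91 m.

697 m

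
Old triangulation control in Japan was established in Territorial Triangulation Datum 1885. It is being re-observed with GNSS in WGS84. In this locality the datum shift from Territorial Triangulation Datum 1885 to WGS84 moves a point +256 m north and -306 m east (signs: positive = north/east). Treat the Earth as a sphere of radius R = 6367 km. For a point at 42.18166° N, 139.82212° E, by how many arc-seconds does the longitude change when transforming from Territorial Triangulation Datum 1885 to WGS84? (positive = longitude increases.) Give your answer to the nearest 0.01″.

At latitude 42.18166°, cos φ = 0.741020.
One radian of longitude at latitude φ spans R cos φ, so Δλ = ΔE / (R cos φ) = -306.0 / (6367000 × 0.741020) = -6.4857e-05 rad = -13.378″.

Δλ = -13.38″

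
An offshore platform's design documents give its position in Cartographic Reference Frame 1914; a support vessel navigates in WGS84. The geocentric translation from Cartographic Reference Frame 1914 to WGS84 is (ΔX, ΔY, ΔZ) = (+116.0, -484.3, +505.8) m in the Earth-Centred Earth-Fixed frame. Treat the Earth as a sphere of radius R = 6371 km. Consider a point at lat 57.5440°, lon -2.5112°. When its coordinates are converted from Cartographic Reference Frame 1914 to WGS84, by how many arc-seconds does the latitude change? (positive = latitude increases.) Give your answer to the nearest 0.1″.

Δφ = 5.0″

sin φ = 0.843804, cos φ = 0.536652, sin λ = -0.043815, cos λ = 0.999040.
North component: ΔN = −sin φ cos λ·ΔX − sin φ sin λ·ΔY + cos φ·ΔZ = −(0.843804)(0.999040)(116.0) − (0.843804)(-0.043815)(-484.3) + (0.536652)(505.8) = 155.75 m.
1° of latitude spans πR/180 = 111195 m, so Δφ = 155.75 / 111195 × 3600 = 5.042″.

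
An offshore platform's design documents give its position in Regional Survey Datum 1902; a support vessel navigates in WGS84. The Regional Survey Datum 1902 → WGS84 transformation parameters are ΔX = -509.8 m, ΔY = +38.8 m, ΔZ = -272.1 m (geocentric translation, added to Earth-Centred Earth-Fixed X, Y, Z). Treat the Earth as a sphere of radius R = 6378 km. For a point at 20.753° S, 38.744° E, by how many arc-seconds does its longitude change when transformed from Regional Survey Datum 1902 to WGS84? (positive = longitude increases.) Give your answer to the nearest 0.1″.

sin φ = -0.354340, cos φ = 0.935117, sin λ = 0.625842, cos λ = 0.779950.
East component: ΔE = −sin λ·ΔX + cos λ·ΔY = −(0.625842)(-509.8) + (0.779950)(38.8) = 349.32 m.
1° of latitude spans πR/180 = 111317 m; at latitude φ, 1° of longitude spans that × cos φ = 104094.5 m, so Δλ = 349.32 / 104094.5 × 3600 = 12.081″.

Δλ = 12.1″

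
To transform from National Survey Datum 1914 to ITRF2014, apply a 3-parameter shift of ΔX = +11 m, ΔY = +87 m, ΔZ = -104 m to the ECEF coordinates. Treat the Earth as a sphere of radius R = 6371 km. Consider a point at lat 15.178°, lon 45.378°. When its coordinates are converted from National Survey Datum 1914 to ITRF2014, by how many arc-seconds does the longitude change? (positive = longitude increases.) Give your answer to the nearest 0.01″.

Δλ = 1.79″

sin φ = 0.261819, cos φ = 0.965117, sin λ = 0.711756, cos λ = 0.702426.
East component: ΔE = −sin λ·ΔX + cos λ·ΔY = −(0.711756)(11) + (0.702426)(87) = 53.28 m.
1° of latitude spans πR/180 = 111195 m; at latitude φ, 1° of longitude spans that × cos φ = 107316.1 m, so Δλ = 53.28 / 107316.1 × 3600 = 1.787″.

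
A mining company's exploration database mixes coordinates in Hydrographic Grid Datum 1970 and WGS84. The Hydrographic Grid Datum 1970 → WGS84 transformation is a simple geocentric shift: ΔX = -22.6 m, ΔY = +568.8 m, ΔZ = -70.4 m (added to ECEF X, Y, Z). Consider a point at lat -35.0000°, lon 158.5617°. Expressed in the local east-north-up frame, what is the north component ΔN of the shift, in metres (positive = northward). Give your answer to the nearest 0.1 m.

At φ = -35.0000°, λ = 158.5617°: sin φ = -0.573576, cos φ = 0.819152, sin λ = 0.365499, cos λ = -0.930812.
ΔN = −sin φ cos λ·ΔX − sin φ sin λ·ΔY + cos φ·ΔZ = −(-0.573576)(-0.930812)(-22.6) − (-0.573576)(0.365499)(568.8) + (0.819152)(-70.4) = 73.64 m.

ΔN = 73.6 m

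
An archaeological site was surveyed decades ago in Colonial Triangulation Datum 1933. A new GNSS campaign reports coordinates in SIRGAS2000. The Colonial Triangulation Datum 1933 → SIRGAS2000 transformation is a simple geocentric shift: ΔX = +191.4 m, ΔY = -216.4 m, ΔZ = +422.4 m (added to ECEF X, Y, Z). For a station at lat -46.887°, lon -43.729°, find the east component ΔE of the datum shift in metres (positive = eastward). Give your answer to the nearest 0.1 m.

The local east axis at (φ, λ) is (−sin λ, cos λ, 0), so ΔE = −sin(-43.729°)·191.4 + cos(-43.729°)·(-216.4) = -24.07 m.

ΔE = -24.1 m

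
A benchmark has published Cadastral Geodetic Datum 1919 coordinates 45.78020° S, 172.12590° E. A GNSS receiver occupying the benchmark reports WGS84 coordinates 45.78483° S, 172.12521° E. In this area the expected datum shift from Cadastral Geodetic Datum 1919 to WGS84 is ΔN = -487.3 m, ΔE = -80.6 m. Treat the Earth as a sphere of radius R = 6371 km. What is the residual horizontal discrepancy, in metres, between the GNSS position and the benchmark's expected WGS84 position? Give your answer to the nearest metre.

Observed coordinate differences: Δφ = -0.00463°, Δλ = -0.00069°.
Converting to metres (1° lat = 111195 m, cos φ = 0.697413): observed ΔN = -514.8 m, observed ΔE = -53.5 m.
Subtracting the expected shift leaves a residual of -514.8 − (-487.3) = -27.5 m north and -53.5 − (-80.6) = 27.1 m east.
Residual distance = √((-27.5)² + 27.1²) = 38.6 m.

39 m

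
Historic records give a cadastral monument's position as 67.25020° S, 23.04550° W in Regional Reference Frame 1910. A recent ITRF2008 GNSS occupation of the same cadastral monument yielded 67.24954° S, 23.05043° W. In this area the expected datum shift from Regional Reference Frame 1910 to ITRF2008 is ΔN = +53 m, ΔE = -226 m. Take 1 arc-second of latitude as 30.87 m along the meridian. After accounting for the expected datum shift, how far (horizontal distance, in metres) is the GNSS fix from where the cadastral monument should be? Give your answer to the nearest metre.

25 m

Observed coordinate differences: Δφ = +0.00066°, Δλ = -0.00493°.
Converting to metres (1° lat = 111132 m, cos φ = 0.386708): observed ΔN = 73.3 m, observed ΔE = -211.9 m.
Subtracting the expected shift leaves a residual of 73.3 − (53) = 20.3 m north and -211.9 − (-226) = 14.1 m east.
Residual distance = √(20.3² + 14.1²) = 24.8 m.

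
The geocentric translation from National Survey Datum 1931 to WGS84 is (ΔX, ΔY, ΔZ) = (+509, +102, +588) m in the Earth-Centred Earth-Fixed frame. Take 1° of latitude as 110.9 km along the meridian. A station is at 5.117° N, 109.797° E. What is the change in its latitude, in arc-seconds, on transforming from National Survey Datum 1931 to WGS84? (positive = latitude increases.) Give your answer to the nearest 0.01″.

sin φ = 0.089190, cos φ = 0.996015, sin λ = 0.940899, cos λ = -0.338689.
North component: ΔN = −sin φ cos λ·ΔX − sin φ sin λ·ΔY + cos φ·ΔZ = −(0.089190)(-0.338689)(509) − (0.089190)(0.940899)(102) + (0.996015)(588) = 592.47 m.
1° of latitude spans 110900 m, so Δφ = 592.47 / 110900 × 3600 = 19.233″.

Δφ = 19.23″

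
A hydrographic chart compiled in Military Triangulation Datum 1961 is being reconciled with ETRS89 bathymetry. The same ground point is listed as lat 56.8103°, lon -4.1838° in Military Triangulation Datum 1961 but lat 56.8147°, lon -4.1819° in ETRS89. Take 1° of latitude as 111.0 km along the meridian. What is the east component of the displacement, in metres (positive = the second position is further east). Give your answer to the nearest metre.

Δφ = 56.8147° − 56.8103° = +0.0044°; Δλ = -4.1819° − -4.1838° = +0.0019°.
ΔN = Δφ × 111000 = 488.4 m; ΔE = Δλ × 111000 × cos(56.8103°) = +0.0019 × 111000 × 0.547413 = 115.4 m.

ΔE = 115 m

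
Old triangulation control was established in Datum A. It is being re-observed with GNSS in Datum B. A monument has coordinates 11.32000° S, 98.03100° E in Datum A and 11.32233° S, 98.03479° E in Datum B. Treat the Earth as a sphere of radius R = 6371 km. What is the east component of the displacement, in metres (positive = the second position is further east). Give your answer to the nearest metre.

Δφ = -11.32233° − -11.32000° = -0.00233°; Δλ = 98.03479° − 98.03100° = +0.00379°.
1° along a meridian = πR/180 = 111195 m.
ΔN = Δφ × 111195 = -259.1 m; ΔE = Δλ × 111195 × cos(-11.32000°) = +0.00379 × 111195 × 0.980546 = 413.2 m.

ΔE = 413 m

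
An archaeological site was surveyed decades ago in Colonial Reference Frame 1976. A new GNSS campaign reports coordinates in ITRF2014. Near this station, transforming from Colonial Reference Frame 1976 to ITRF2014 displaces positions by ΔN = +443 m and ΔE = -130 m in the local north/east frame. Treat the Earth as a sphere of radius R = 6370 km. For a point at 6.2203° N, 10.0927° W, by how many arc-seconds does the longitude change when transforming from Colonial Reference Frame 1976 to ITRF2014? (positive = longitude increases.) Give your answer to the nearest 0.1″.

Δλ = -4.2″

At latitude 6.2203°, cos φ = 0.994113.
One radian of longitude at latitude φ spans R cos φ, so Δλ = ΔE / (R cos φ) = -130.0 / (6370000 × 0.994113) = -2.0529e-05 rad = -4.234″.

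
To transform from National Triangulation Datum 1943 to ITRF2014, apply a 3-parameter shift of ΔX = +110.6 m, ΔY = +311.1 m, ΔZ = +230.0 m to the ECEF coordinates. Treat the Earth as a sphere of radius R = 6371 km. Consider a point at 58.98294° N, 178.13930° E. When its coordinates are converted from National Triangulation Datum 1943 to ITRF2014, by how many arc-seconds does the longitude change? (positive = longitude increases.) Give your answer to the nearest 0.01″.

Δλ = -19.76″

sin φ = 0.857014, cos φ = 0.515293, sin λ = 0.032470, cos λ = -0.999473.
East component: ΔE = −sin λ·ΔX + cos λ·ΔY = −(0.032470)(110.6) + (-0.999473)(311.1) = -314.53 m.
1° of latitude spans πR/180 = 111195 m; at latitude φ, 1° of longitude spans that × cos φ = 57298.0 m, so Δλ = -314.53 / 57298.0 × 3600 = -19.762″.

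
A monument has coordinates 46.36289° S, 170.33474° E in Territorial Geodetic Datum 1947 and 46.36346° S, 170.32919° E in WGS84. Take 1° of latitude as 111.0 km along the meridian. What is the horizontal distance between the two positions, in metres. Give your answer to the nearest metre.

Δφ = -46.36346° − -46.36289° = -0.00057°; Δλ = 170.32919° − 170.33474° = -0.00555°.
ΔN = Δφ × 111000 = -63.3 m; ΔE = Δλ × 111000 × cos(-46.36289°) = -0.00555 × 111000 × 0.690088 = -425.1 m.
Distance = √(ΔE² + ΔN²) = √((-425.1)² + (-63.3)²) = 429.8 m.

430 m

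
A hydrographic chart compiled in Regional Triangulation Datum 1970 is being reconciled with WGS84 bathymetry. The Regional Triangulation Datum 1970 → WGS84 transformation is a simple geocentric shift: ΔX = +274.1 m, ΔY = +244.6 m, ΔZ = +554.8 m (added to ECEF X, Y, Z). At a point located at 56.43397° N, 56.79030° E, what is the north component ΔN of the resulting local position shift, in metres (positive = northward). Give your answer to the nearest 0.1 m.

The local north axis is (−sin φ cos λ, −sin φ sin λ, cos φ), giving ΔN = -125.092 − 170.524 + 306.748 = 11.13 m.

ΔN = 11.1 m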